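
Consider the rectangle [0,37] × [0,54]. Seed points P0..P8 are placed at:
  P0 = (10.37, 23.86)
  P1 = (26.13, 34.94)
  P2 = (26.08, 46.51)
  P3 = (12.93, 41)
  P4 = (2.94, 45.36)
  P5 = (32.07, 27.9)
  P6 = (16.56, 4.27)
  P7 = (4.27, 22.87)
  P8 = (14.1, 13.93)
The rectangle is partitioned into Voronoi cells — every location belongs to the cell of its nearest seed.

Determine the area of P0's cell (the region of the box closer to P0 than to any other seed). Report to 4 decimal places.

1. box [0,37]×[0,54]: [(0, 0) (37, 0) (37, 54) (0, 54)]
2. ⊥bis P0·P1 via (18.25,29.4): [(0, 0) (37, 0) (37, 2.7303) (0.9551, 54) (0, 54)]  |A|=1073.9942
3. ⊥bis P0·P2 via (18.225,35.185): [(0, 47.8258) (0, 0) (37, 0) (37, 2.7303) (10.3359, 40.6569)]  |A|=1035.7145
4. ⊥bis P0·P3 via (11.65,32.43): [(0, 34.17) (0, 0) (37, 0) (37, 2.7303) (16.6442, 31.6841)]  |A|=898.3106
5. ⊥bis P0·P4 via (6.655,34.61): [(3.7578, 33.6088) (0, 32.3102) (0, 0) (37, 0) (37, 2.7303) (16.6442, 31.6841)]  |A|=894.8161
6. ⊥bis P0·P5 via (21.22,25.88): [(3.7578, 33.6088) (0, 32.3102) (0, 0) (26.0382, 0) (21.3984, 24.9218) (16.6442, 31.6841)]  |A|=736.9238
7. ⊥bis P0·P6 via (13.465,14.065): [(3.7578, 33.6088) (0, 32.3102) (0, 9.8104) (22.8666, 17.0357) (21.3984, 24.9218) (16.6442, 31.6841)]  |A|=402.9695
8. ⊥bis P0·P7 via (7.32,23.365): [(5.7047, 33.318) (9.0555, 12.6717) (22.8666, 17.0357) (21.3984, 24.9218) (16.6442, 31.6841)]  |A|=238.7072
9. ⊥bis P0·P8 via (12.235,18.895): [(5.7047, 33.318) (8.2862, 17.4117) (21.8482, 22.506) (21.3984, 24.9218) (16.6442, 31.6841)]  |A|=164.608
10. canonical 5-gon: [(5.7047, 33.318) (8.2862, 17.4117) (21.8482, 22.506) (21.3984, 24.9218) (16.6442, 31.6841)]
11. shoelace: 164.608

Area of P0's cell: 164.6080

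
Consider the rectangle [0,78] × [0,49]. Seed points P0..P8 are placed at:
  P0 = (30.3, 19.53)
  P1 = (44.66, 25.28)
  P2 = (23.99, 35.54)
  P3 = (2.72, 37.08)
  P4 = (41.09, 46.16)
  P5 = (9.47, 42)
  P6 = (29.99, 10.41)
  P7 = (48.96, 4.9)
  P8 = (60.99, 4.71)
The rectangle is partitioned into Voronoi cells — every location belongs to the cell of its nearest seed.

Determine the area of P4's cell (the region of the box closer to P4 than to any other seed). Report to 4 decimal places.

Area of P4's cell: 514.6396

1. box [0,78]×[0,49]: [(0, 0) (78, 0) (78, 49) (0, 49)]
2. ⊥bis P4·P0 via (35.695,32.845): [(0, 47.308) (78, 15.7038) (78, 49) (0, 49)]  |A|=1364.5419
3. ⊥bis P4·P1 via (42.875,35.72): [(0, 47.308) (32.8357, 34.0035) (78, 41.7256) (78, 49) (0, 49)]  |A|=776.9144
4. ⊥bis P4·P2 via (32.54,40.85): [(36.4123, 34.615) (78, 41.7256) (78, 49) (27.4784, 49)]  |A|=514.6396
5. ⊥bis P4·P3 via (21.905,41.62): [(36.4123, 34.615) (78, 41.7256) (78, 49) (27.4784, 49)]  |A|=514.6396
6. ⊥bis P4·P5 via (25.28,44.08): [(36.4123, 34.615) (78, 41.7256) (78, 49) (27.4784, 49)]  |A|=514.6396
7. ⊥bis P4·P6 via (35.54,28.285): [(36.4123, 34.615) (78, 41.7256) (78, 49) (27.4784, 49)]  |A|=514.6396
8. ⊥bis P4·P7 via (45.025,25.53): [(36.4123, 34.615) (78, 41.7256) (78, 49) (27.4784, 49)]  |A|=514.6396
9. ⊥bis P4·P8 via (51.04,25.435): [(36.4123, 34.615) (78, 41.7256) (78, 49) (27.4784, 49)]  |A|=514.6396
10. canonical 4-gon: [(36.4123, 34.615) (78, 41.7256) (78, 49) (27.4784, 49)]
11. shoelace: 514.6396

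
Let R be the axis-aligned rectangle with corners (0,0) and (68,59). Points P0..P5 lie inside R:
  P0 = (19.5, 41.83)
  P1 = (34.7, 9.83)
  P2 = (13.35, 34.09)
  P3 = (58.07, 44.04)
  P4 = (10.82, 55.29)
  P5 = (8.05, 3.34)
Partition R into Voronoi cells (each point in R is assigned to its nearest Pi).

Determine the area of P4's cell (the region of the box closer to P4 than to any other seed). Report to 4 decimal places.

1. box [0,68]×[0,59]: [(0, 0) (68, 0) (68, 59) (0, 59)]
2. ⊥bis P4·P0 via (15.16,48.56): [(0, 38.7837) (31.3492, 59) (0, 59)]  |A|=316.8824
3. ⊥bis P4·P1 via (22.76,32.56): [(0, 38.7837) (31.3492, 59) (0, 59)]  |A|=316.8824
4. ⊥bis P4·P2 via (12.085,44.69): [(0, 43.2478) (8.4943, 44.2615) (31.3492, 59) (0, 59)]  |A|=297.9227
5. ⊥bis P4·P3 via (34.445,49.665): [(0, 43.2478) (8.4943, 44.2615) (31.3492, 59) (0, 59)]  |A|=297.9227
6. ⊥bis P4·P5 via (9.435,29.315): [(0, 43.2478) (8.4943, 44.2615) (31.3492, 59) (0, 59)]  |A|=297.9227
7. canonical 4-gon: [(0, 43.2478) (8.4943, 44.2615) (31.3492, 59) (0, 59)]
8. shoelace: 297.9227

Area of P4's cell: 297.9227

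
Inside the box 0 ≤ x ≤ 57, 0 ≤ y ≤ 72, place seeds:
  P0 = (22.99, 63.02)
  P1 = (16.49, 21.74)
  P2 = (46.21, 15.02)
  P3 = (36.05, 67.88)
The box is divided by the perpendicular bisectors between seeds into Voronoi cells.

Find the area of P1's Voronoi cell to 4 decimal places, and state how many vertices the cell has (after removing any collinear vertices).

Area of P1's cell: 1364.1530 (4 vertices)

1. box [0,57]×[0,72]: [(0, 0) (57, 0) (57, 72) (0, 72)]
2. ⊥bis P1·P0 via (19.74,42.38): [(0, 45.4883) (0, 0) (57, 0) (57, 36.513)]  |A|=2337.0365
3. ⊥bis P1·P2 via (31.35,18.38): [(36.1909, 39.7896) (0, 45.4883) (0, 0) (27.1941, 0)]  |A|=1364.153
4. ⊥bis P1·P3 via (26.27,44.81): [(36.1909, 39.7896) (0, 45.4883) (0, 0) (27.1941, 0)]  |A|=1364.153
5. canonical 4-gon: [(36.1909, 39.7896) (0, 45.4883) (0, 0) (27.1941, 0)]
6. shoelace: 1364.153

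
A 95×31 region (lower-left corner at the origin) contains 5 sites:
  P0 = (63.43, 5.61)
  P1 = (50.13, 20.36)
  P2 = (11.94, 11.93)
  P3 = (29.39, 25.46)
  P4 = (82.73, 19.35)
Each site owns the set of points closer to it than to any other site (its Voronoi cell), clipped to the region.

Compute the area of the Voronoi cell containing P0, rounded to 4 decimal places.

Area of P0's cell: 430.2731

1. box [0,95]×[0,31]: [(0, 0) (95, 0) (95, 31) (0, 31)]
2. ⊥bis P0·P1 via (56.78,12.985): [(42.3793, 0) (95, 0) (95, 31) (76.759, 31)]  |A|=1098.3551
3. ⊥bis P0·P2 via (37.685,8.77): [(42.3793, 0) (95, 0) (95, 31) (76.759, 31)]  |A|=1098.3551
4. ⊥bis P0·P3 via (46.41,15.535): [(42.3793, 0) (95, 0) (95, 31) (76.759, 31)]  |A|=1098.3551
5. ⊥bis P0·P4 via (73.08,12.48): [(66.4884, 21.739) (42.3793, 0) (81.9647, 0)]  |A|=430.2731
6. canonical 3-gon: [(66.4884, 21.739) (42.3793, 0) (81.9647, 0)]
7. shoelace: 430.2731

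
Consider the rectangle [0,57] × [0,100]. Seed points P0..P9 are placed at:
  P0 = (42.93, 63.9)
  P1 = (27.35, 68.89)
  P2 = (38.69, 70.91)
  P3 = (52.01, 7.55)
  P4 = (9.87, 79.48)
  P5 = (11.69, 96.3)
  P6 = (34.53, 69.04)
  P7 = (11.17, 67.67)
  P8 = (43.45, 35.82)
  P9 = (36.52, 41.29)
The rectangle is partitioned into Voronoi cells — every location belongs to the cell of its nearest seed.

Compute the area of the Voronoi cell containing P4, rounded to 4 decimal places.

1. box [0,57]×[0,100]: [(0, 0) (57, 0) (57, 100) (0, 100)]
2. ⊥bis P4·P0 via (26.4,71.69): [(0, 15.6705) (39.7415, 100) (0, 100)]  |A|=1675.6904
3. ⊥bis P4·P1 via (18.61,74.185): [(0, 43.4671) (34.2496, 100) (0, 100)]  |A|=968.116
4. ⊥bis P4·P2 via (24.28,75.195): [(0, 43.4671) (29.1559, 91.5923) (31.6561, 100) (0, 100)]  |A|=957.2131
5. ⊥bis P4·P3 via (30.94,43.515): [(0, 43.4671) (29.1559, 91.5923) (31.6561, 100) (0, 100)]  |A|=957.2131
6. ⊥bis P4·P5 via (10.78,87.89): [(0, 89.0564) (0, 43.4671) (25.9205, 86.2517)]  |A|=590.8485
7. ⊥bis P4·P6 via (22.2,74.26): [(0, 89.0564) (0, 43.4671) (25.9205, 86.2517)]  |A|=590.8485
8. ⊥bis P4·P7 via (10.52,73.575): [(0, 89.0564) (0, 72.417) (18.7921, 74.4856) (25.9205, 86.2517)]  |A|=318.8338
9. ⊥bis P4·P8 via (26.66,57.65): [(0, 89.0564) (0, 72.417) (18.7921, 74.4856) (25.9205, 86.2517)]  |A|=318.8338
10. ⊥bis P4·P9 via (23.195,60.385): [(0, 89.0564) (0, 72.417) (18.7921, 74.4856) (25.9205, 86.2517)]  |A|=318.8338
11. canonical 4-gon: [(0, 89.0564) (0, 72.417) (18.7921, 74.4856) (25.9205, 86.2517)]
12. shoelace: 318.8338

Area of P4's cell: 318.8338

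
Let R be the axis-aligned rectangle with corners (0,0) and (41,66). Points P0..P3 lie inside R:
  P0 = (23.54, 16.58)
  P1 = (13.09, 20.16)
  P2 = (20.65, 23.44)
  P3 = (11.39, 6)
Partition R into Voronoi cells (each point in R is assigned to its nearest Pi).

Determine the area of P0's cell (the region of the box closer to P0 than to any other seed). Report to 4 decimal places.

Area of P0's cell: 487.8629

1. box [0,41]×[0,66]: [(0, 0) (41, 0) (41, 66) (0, 66)]
2. ⊥bis P0·P1 via (18.315,18.37): [(12.0217, 0) (41, 0) (41, 66) (34.6323, 66)]  |A|=1166.418
3. ⊥bis P0·P2 via (22.095,20.01): [(18.334, 18.4256) (12.0217, 0) (41, 0) (41, 27.9744)]  |A|=584.0033
4. ⊥bis P0·P3 via (17.465,11.29): [(18.334, 18.4256) (16.3343, 12.5884) (27.2961, 0) (41, 0) (41, 27.9744)]  |A|=487.8629
5. canonical 5-gon: [(18.334, 18.4256) (16.3343, 12.5884) (27.2961, 0) (41, 0) (41, 27.9744)]
6. shoelace: 487.8629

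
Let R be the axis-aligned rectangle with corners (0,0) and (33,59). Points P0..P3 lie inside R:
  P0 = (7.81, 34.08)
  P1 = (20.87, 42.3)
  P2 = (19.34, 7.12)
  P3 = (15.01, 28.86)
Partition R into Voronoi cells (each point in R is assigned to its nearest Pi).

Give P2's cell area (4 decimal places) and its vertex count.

1. box [0,33]×[0,59]: [(0, 0) (33, 0) (33, 59) (0, 59)]
2. ⊥bis P2·P0 via (13.575,20.6): [(0, 14.7944) (0, 0) (33, 0) (33, 28.9075)]  |A|=721.0809
3. ⊥bis P2·P1 via (20.105,24.71): [(22.9009, 24.5884) (0, 14.7944) (0, 0) (33, 0) (33, 24.1492)]  |A|=697.0535
4. ⊥bis P2·P3 via (17.175,17.99): [(0, 14.5692) (0, 0) (33, 0) (33, 21.1419)]  |A|=589.2334
5. canonical 4-gon: [(0, 14.5692) (0, 0) (33, 0) (33, 21.1419)]
6. shoelace: 589.2334

Area of P2's cell: 589.2334 (4 vertices)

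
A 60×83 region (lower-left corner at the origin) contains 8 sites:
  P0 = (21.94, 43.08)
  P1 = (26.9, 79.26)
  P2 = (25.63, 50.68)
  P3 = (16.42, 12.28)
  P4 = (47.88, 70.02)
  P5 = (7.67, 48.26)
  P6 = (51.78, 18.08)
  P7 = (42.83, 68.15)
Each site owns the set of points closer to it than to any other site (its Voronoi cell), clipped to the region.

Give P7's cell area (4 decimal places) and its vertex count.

1. box [0,60]×[0,83]: [(0, 0) (60, 0) (60, 83) (0, 83)]
2. ⊥bis P7·P0 via (32.385,55.615): [(0, 82.6003) (60, 32.6043) (60, 83) (0, 83)]  |A|=1523.8595
3. ⊥bis P7·P1 via (34.865,73.705): [(25.9742, 60.9569) (60, 32.6043) (60, 83) (41.3476, 83)]  |A|=1062.9555
4. ⊥bis P7·P2 via (34.23,59.415): [(28.6976, 64.8619) (60, 34.0433) (60, 83) (41.3476, 83)]  |A|=935.3914
5. ⊥bis P7·P3 via (29.625,40.215): [(28.6976, 64.8619) (60, 34.0433) (60, 83) (41.3476, 83)]  |A|=935.3914
6. ⊥bis P7·P4 via (45.355,69.085): [(40.5995, 81.9274) (28.6976, 64.8619) (57.3732, 36.6295)]  |A|=412.691
7. ⊥bis P7·P5 via (25.25,58.205): [(40.5995, 81.9274) (28.6976, 64.8619) (57.3732, 36.6295)]  |A|=412.691
8. ⊥bis P7·P6 via (47.305,43.115): [(54.4957, 44.4003) (40.5995, 81.9274) (28.6976, 64.8619) (50.251, 43.6416)]  |A|=395.1071
9. canonical 4-gon: [(54.4957, 44.4003) (40.5995, 81.9274) (28.6976, 64.8619) (50.251, 43.6416)]
10. shoelace: 395.1071

Area of P7's cell: 395.1071 (4 vertices)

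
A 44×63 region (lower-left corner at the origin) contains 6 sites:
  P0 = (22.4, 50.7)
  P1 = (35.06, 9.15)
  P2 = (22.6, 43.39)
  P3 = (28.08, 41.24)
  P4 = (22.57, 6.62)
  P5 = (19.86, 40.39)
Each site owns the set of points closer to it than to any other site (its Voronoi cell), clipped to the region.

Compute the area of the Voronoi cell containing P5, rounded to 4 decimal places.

1. box [0,44]×[0,63]: [(0, 0) (44, 0) (44, 63) (0, 63)]
2. ⊥bis P5·P0 via (21.13,45.545): [(0, 50.7506) (0, 0) (44, 0) (44, 39.9107)]  |A|=1994.5492
3. ⊥bis P5·P1 via (27.46,24.77): [(0, 50.7506) (0, 11.4092) (44, 32.8176) (44, 39.9107)]  |A|=1021.5594
4. ⊥bis P5·P2 via (21.23,41.89): [(15.7869, 46.8613) (0, 50.7506) (0, 11.4092) (35.6249, 28.7427)]  |A|=805.2086
5. ⊥bis P5·P3 via (23.97,40.815): [(24.133, 39.2386) (15.7869, 46.8613) (0, 50.7506) (0, 11.4092) (25.7169, 23.9219)]  |A|=725.5117
6. ⊥bis P5·P4 via (21.215,23.505): [(24.133, 39.2386) (15.7869, 46.8613) (0, 50.7506) (0, 21.8025) (25.58, 23.8553) (25.7169, 23.9219)]  |A|=592.5807
7. canonical 6-gon: [(24.133, 39.2386) (15.7869, 46.8613) (0, 50.7506) (0, 21.8025) (25.58, 23.8553) (25.7169, 23.9219)]
8. shoelace: 592.5807

Area of P5's cell: 592.5807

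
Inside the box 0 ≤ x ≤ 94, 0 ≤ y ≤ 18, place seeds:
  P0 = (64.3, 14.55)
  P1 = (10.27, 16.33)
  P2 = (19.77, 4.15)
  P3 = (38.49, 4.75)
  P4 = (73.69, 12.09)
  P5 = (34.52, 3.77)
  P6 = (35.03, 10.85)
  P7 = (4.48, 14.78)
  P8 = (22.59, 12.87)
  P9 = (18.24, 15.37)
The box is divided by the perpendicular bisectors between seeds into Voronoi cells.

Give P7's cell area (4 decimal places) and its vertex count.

1. box [0,94]×[0,18]: [(0, 0) (94, 0) (94, 18) (0, 18)]
2. ⊥bis P7·P0 via (34.39,14.665): [(0, 0) (34.3336, 0) (34.4028, 18) (0, 18)]  |A|=618.6279
3. ⊥bis P7·P1 via (7.375,15.555): [(0, 0) (11.5391, 0) (6.7205, 18) (0, 18)]  |A|=164.3363
4. ⊥bis P7·P2 via (12.125,9.465): [(0, 0) (5.5447, 0) (9.8726, 6.2252) (6.7205, 18) (0, 18)]  |A|=145.678
5. ⊥bis P7·P3 via (21.485,9.765): [(0, 0) (5.5447, 0) (9.8726, 6.2252) (6.7205, 18) (0, 18)]  |A|=145.678
6. ⊥bis P7·P4 via (39.085,13.435): [(0, 0) (5.5447, 0) (9.8726, 6.2252) (6.7205, 18) (0, 18)]  |A|=145.678
7. ⊥bis P7·P5 via (19.5,9.275): [(0, 0) (5.5447, 0) (9.8726, 6.2252) (6.7205, 18) (0, 18)]  |A|=145.678
8. ⊥bis P7·P6 via (19.755,12.815): [(0, 0) (5.5447, 0) (9.8726, 6.2252) (6.7205, 18) (0, 18)]  |A|=145.678
9. ⊥bis P7·P8 via (13.535,13.825): [(0, 0) (5.5447, 0) (9.8726, 6.2252) (6.7205, 18) (0, 18)]  |A|=145.678
10. ⊥bis P7·P9 via (11.36,15.075): [(0, 0) (5.5447, 0) (9.8726, 6.2252) (6.7205, 18) (0, 18)]  |A|=145.678
11. canonical 5-gon: [(0, 0) (5.5447, 0) (9.8726, 6.2252) (6.7205, 18) (0, 18)]
12. shoelace: 145.678

Area of P7's cell: 145.6780 (5 vertices)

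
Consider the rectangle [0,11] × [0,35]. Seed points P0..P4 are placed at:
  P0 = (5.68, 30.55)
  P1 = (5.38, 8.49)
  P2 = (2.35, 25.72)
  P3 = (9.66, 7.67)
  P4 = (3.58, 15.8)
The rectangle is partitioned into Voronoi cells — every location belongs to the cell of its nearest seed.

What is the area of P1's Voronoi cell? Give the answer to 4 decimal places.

1. box [0,11]×[0,35]: [(0, 0) (11, 0) (11, 35) (0, 35)]
2. ⊥bis P1·P0 via (5.53,19.52): [(0, 19.5952) (0, 0) (11, 0) (11, 19.4456)]  |A|=214.7245
3. ⊥bis P1·P2 via (3.865,17.105): [(0, 16.4253) (0, 0) (11, 0) (11, 18.3597)]  |A|=191.3178
4. ⊥bis P1·P3 via (7.52,8.08): [(9.4368, 18.0848) (0, 16.4253) (0, 0) (5.972, 0)]  |A|=131.5023
5. ⊥bis P1·P4 via (4.48,12.145): [(8.4879, 13.1319) (0, 11.0419) (0, 0) (5.972, 0)]  |A|=86.0726
6. canonical 4-gon: [(8.4879, 13.1319) (0, 11.0419) (0, 0) (5.972, 0)]
7. shoelace: 86.0726

Area of P1's cell: 86.0726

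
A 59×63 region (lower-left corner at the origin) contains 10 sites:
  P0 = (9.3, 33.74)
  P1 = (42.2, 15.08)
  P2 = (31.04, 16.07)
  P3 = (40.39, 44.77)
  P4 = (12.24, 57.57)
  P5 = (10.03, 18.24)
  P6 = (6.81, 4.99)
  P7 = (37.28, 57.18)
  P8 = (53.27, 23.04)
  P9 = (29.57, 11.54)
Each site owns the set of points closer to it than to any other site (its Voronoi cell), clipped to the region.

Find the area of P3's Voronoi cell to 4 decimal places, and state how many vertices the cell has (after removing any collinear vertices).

1. box [0,59]×[0,63]: [(0, 0) (59, 0) (59, 63) (0, 63)]
2. ⊥bis P3·P0 via (24.845,39.255): [(38.7717, 0) (59, 0) (59, 63) (16.4208, 63)]  |A|=1978.4336
3. ⊥bis P3·P1 via (41.295,29.925): [(28.4332, 29.1409) (59, 31.0044) (59, 63) (16.4208, 63)]  |A|=1209.8476
4. ⊥bis P3·P2 via (35.715,30.42): [(26.9685, 33.2695) (37.8745, 29.7165) (59, 31.0044) (59, 63) (16.4208, 63)]  |A|=1189.9367
5. ⊥bis P3·P4 via (26.315,51.17): [(23.1148, 44.132) (26.9685, 33.2695) (37.8745, 29.7165) (59, 31.0044) (59, 63) (31.6942, 63)]  |A|=1045.8478
6. ⊥bis P3·P5 via (25.21,31.505): [(23.1148, 44.132) (26.9685, 33.2695) (37.8745, 29.7165) (59, 31.0044) (59, 63) (31.6942, 63)]  |A|=1045.8478
7. ⊥bis P3·P6 via (23.6,24.88): [(23.1148, 44.132) (26.9685, 33.2695) (37.8745, 29.7165) (59, 31.0044) (59, 63) (31.6942, 63)]  |A|=1045.8478
8. ⊥bis P3·P7 via (38.835,50.975): [(24.6048, 47.4088) (23.1148, 44.132) (26.9685, 33.2695) (37.8745, 29.7165) (59, 31.0044) (59, 56.0284)]  |A|=713.0889
9. ⊥bis P3·P8 via (46.83,33.905): [(24.6048, 47.4088) (23.1148, 44.132) (26.9685, 33.2695) (37.8745, 29.7165) (39.98, 29.8448) (59, 41.1185) (59, 56.0284)]  |A|=616.9035
10. ⊥bis P3·P9 via (34.98,28.155): [(24.6048, 47.4088) (23.1148, 44.132) (26.9685, 33.2695) (37.8745, 29.7165) (39.98, 29.8448) (59, 41.1185) (59, 56.0284)]  |A|=616.9035
11. canonical 7-gon: [(24.6048, 47.4088) (23.1148, 44.132) (26.9685, 33.2695) (37.8745, 29.7165) (39.98, 29.8448) (59, 41.1185) (59, 56.0284)]
12. shoelace: 616.9035

Area of P3's cell: 616.9035 (7 vertices)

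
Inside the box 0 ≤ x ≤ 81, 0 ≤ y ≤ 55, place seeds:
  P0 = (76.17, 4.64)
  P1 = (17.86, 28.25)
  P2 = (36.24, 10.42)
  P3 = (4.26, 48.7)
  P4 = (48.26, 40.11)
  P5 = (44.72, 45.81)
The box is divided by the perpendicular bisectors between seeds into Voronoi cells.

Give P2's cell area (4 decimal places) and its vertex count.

1. box [0,81]×[0,55]: [(0, 0) (81, 0) (81, 55) (0, 55)]
2. ⊥bis P2·P0 via (56.205,7.53): [(0, 0) (55.115, 0) (63.0764, 55) (0, 55)]  |A|=3250.2648
3. ⊥bis P2·P1 via (27.05,19.335): [(8.2936, 0) (55.115, 0) (63.0764, 55) (61.6478, 55)]  |A|=1326.8779
4. ⊥bis P2·P3 via (20.25,29.56): [(8.2936, 0) (55.115, 0) (63.0764, 55) (61.6478, 55)]  |A|=1326.8779
5. ⊥bis P2·P4 via (42.25,25.265): [(35.4666, 28.0113) (8.2936, 0) (55.115, 0) (57.8575, 18.9463)]  |A|=880.3063
6. ⊥bis P2·P5 via (40.48,28.115): [(35.4666, 28.0113) (8.2936, 0) (55.115, 0) (57.8575, 18.9463)]  |A|=880.3063
7. canonical 4-gon: [(35.4666, 28.0113) (8.2936, 0) (55.115, 0) (57.8575, 18.9463)]
8. shoelace: 880.3063

Area of P2's cell: 880.3063 (4 vertices)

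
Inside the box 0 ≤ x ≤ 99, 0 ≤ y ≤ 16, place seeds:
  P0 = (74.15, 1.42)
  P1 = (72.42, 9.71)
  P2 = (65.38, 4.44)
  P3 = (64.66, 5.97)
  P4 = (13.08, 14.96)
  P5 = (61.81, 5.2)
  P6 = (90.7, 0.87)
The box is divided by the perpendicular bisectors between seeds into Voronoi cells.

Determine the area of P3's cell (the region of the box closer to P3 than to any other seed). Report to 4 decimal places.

Area of P3's cell: 53.7190

1. box [0,99]×[0,16]: [(0, 0) (99, 0) (99, 16) (0, 16)]
2. ⊥bis P3·P0 via (69.405,3.695): [(0, 0) (67.6334, 0) (75.3047, 16) (0, 16)]  |A|=1143.5047
3. ⊥bis P3·P1 via (68.54,7.84): [(0, 0) (67.6334, 0) (69.9699, 4.8732) (64.6072, 16) (0, 16)]  |A|=1083.9904
4. ⊥bis P3·P2 via (65.02,5.205): [(0, 0) (53.9594, 0) (68.9244, 7.0424) (64.6072, 16) (0, 16)]  |A|=1030.7601
5. ⊥bis P3·P4 via (38.87,10.465): [(37.046, 0) (53.9594, 0) (68.9244, 7.0424) (64.6072, 16) (39.8347, 16)]  |A|=415.7142
6. ⊥bis P3·P5 via (63.235,5.585): [(63.5274, 4.5026) (68.9244, 7.0424) (64.6072, 16) (60.4211, 16)]  |A|=53.719
7. ⊥bis P3·P6 via (77.68,3.42): [(63.5274, 4.5026) (68.9244, 7.0424) (64.6072, 16) (60.4211, 16)]  |A|=53.719
8. canonical 4-gon: [(63.5274, 4.5026) (68.9244, 7.0424) (64.6072, 16) (60.4211, 16)]
9. shoelace: 53.719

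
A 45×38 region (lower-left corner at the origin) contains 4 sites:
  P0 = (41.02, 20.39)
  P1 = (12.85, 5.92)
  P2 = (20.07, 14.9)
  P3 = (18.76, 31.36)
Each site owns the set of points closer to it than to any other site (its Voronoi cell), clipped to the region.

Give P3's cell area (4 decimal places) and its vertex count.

1. box [0,45]×[0,38]: [(0, 0) (45, 0) (45, 38) (0, 38)]
2. ⊥bis P3·P0 via (29.89,25.875): [(0, 0) (17.1385, 0) (35.8653, 38) (0, 38)]  |A|=1007.0728
3. ⊥bis P3·P1 via (15.805,18.64): [(0, 22.3117) (25.2439, 16.4472) (35.8653, 38) (0, 38)]  |A|=584.5157
4. ⊥bis P3·P2 via (19.415,23.13): [(0, 22.3117) (2.3304, 21.7703) (28.9096, 23.8856) (35.8653, 38) (0, 38)]  |A|=489.5395
5. canonical 5-gon: [(0, 22.3117) (2.3304, 21.7703) (28.9096, 23.8856) (35.8653, 38) (0, 38)]
6. shoelace: 489.5395

Area of P3's cell: 489.5395 (5 vertices)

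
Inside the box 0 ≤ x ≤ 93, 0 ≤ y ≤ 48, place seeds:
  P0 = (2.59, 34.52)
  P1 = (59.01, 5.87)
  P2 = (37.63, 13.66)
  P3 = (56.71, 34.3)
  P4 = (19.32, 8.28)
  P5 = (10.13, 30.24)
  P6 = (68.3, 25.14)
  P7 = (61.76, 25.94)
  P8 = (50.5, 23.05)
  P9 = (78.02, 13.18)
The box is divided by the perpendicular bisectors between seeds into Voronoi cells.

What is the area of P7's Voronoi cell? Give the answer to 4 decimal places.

Area of P7's cell: 124.9827

1. box [0,93]×[0,48]: [(0, 0) (93, 0) (93, 48) (0, 48)]
2. ⊥bis P7·P0 via (32.175,30.23): [(27.7915, 0) (93, 0) (93, 48) (34.7518, 48)]  |A|=2962.9626
3. ⊥bis P7·P1 via (60.385,15.905): [(30.6878, 19.9741) (93, 11.4361) (93, 48) (34.7518, 48)]  |A|=1955.4177
4. ⊥bis P7·P2 via (49.695,19.8): [(51.0245, 17.1876) (93, 11.4361) (93, 48) (35.3437, 48)]  |A|=1655.6592
5. ⊥bis P7·P3 via (59.235,30.12): [(47.9211, 23.2857) (51.0245, 17.1876) (93, 11.4361) (93, 48) (88.8344, 48)]  |A|=994.6662
6. ⊥bis P7·P4 via (40.54,17.11): [(47.9211, 23.2857) (51.0245, 17.1876) (93, 11.4361) (93, 48) (88.8344, 48)]  |A|=994.6662
7. ⊥bis P7·P5 via (35.945,28.09): [(47.9211, 23.2857) (51.0245, 17.1876) (93, 11.4361) (93, 48) (88.8344, 48)]  |A|=994.6662
8. ⊥bis P7·P6 via (65.03,25.54): [(66.0973, 34.2653) (47.9211, 23.2857) (51.0245, 17.1876) (63.7943, 15.4379)]  |A|=194.6828
9. ⊥bis P7·P8 via (56.13,24.495): [(66.0973, 34.2653) (55.2969, 27.7411) (58.26, 16.1962) (63.7943, 15.4379)]  |A|=124.9827
10. ⊥bis P7·P9 via (69.89,19.56): [(66.0973, 34.2653) (55.2969, 27.7411) (58.26, 16.1962) (63.7943, 15.4379)]  |A|=124.9827
11. canonical 4-gon: [(66.0973, 34.2653) (55.2969, 27.7411) (58.26, 16.1962) (63.7943, 15.4379)]
12. shoelace: 124.9827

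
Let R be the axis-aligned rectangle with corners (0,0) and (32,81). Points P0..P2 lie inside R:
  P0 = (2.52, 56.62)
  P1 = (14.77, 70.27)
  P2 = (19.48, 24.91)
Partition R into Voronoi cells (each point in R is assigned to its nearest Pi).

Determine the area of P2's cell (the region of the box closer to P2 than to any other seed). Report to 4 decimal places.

Area of P2's cell: 1380.5519

1. box [0,32]×[0,81]: [(0, 0) (32, 0) (32, 81) (0, 81)]
2. ⊥bis P2·P0 via (11,40.765): [(0, 34.8817) (0, 0) (32, 0) (32, 51.9968)]  |A|=1390.0555
3. ⊥bis P2·P1 via (17.125,47.59): [(25.3593, 48.445) (0, 34.8817) (0, 0) (32, 0) (32, 49.1346)]  |A|=1380.5519
4. canonical 5-gon: [(25.3593, 48.445) (0, 34.8817) (0, 0) (32, 0) (32, 49.1346)]
5. shoelace: 1380.5519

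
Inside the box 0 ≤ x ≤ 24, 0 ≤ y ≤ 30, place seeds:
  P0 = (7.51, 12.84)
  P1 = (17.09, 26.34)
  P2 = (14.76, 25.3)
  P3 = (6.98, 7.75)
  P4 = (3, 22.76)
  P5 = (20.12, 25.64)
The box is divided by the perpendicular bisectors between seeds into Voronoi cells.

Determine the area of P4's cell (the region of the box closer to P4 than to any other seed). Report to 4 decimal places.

1. box [0,24]×[0,30]: [(0, 0) (24, 0) (24, 30) (0, 30)]
2. ⊥bis P4·P0 via (5.255,17.8): [(0, 15.4109) (24, 26.3222) (24, 30) (0, 30)]  |A|=219.2033
3. ⊥bis P4·P1 via (10.045,24.55): [(0, 15.4109) (11.0864, 20.4512) (8.6603, 30) (0, 30)]  |A|=122.2182
4. ⊥bis P4·P2 via (8.88,24.03): [(0, 15.4109) (9.7811, 19.8578) (7.5906, 30) (0, 30)]  |A|=109.8418
5. ⊥bis P4·P3 via (4.99,15.255): [(0, 15.4109) (9.7811, 19.8578) (7.5906, 30) (0, 30)]  |A|=109.8418
6. ⊥bis P4·P5 via (11.56,24.2): [(0, 15.4109) (9.7811, 19.8578) (7.5906, 30) (0, 30)]  |A|=109.8418
7. canonical 4-gon: [(0, 15.4109) (9.7811, 19.8578) (7.5906, 30) (0, 30)]
8. shoelace: 109.8418

Area of P4's cell: 109.8418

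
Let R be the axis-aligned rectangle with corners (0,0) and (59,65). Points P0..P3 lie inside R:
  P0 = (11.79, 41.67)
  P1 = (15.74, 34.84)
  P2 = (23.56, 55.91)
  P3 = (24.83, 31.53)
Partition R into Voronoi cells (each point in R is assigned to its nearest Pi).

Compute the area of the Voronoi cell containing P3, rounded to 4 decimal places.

Area of P3's cell: 1904.4659

1. box [0,59]×[0,65]: [(0, 0) (59, 0) (59, 65) (0, 65)]
2. ⊥bis P3·P0 via (18.31,36.6): [(0, 13.0534) (0, 0) (59, 0) (59, 65) (40.394, 65)]  |A|=2785.8335
3. ⊥bis P3·P1 via (20.285,33.185): [(24.363, 44.3842) (8.2011, 0) (59, 0) (59, 65) (40.394, 65)]  |A|=2444.823
4. ⊥bis P3·P2 via (24.195,43.72): [(24.1197, 43.7161) (8.2011, 0) (59, 0) (59, 45.5331)]  |A|=1904.4659
5. canonical 4-gon: [(24.1197, 43.7161) (8.2011, 0) (59, 0) (59, 45.5331)]
6. shoelace: 1904.4659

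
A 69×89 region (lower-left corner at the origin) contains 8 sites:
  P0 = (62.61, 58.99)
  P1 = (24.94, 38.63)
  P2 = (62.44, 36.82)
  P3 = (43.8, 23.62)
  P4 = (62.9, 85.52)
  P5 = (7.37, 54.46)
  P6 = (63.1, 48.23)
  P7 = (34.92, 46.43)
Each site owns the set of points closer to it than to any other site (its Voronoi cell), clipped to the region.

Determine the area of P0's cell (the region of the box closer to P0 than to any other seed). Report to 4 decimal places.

1. box [0,69]×[0,89]: [(0, 0) (69, 0) (69, 89) (0, 89)]
2. ⊥bis P0·P1 via (43.775,48.81): [(69, 2.1388) (69, 89) (22.053, 89)]  |A|=2038.9373
3. ⊥bis P0·P2 via (62.525,47.905): [(44.1881, 48.0456) (69, 47.8553) (69, 89) (22.053, 89)]  |A|=1471.7809
4. ⊥bis P0·P3 via (53.205,41.305): [(44.1881, 48.0456) (69, 47.8553) (69, 89) (22.053, 89)]  |A|=1471.7809
5. ⊥bis P0·P4 via (62.755,72.255): [(30.9153, 72.603) (44.1881, 48.0456) (69, 47.8553) (69, 72.1867)]  |A|=766.7224
6. ⊥bis P0·P5 via (34.99,56.725): [(33.6904, 72.5727) (34.1838, 66.5555) (44.1881, 48.0456) (69, 47.8553) (69, 72.1867)]  |A|=758.3806
7. ⊥bis P0·P6 via (62.855,53.61): [(33.6904, 72.5727) (34.1838, 66.5555) (41.7013, 52.6467) (69, 53.8898) (69, 72.1867)]  |A|=619.1699
8. ⊥bis P0·P7 via (48.765,52.71): [(39.7856, 72.5061) (48.6502, 52.9631) (69, 53.8898) (69, 72.1867)]  |A|=470.2214
9. canonical 4-gon: [(39.7856, 72.5061) (48.6502, 52.9631) (69, 53.8898) (69, 72.1867)]
10. shoelace: 470.2214

Area of P0's cell: 470.2214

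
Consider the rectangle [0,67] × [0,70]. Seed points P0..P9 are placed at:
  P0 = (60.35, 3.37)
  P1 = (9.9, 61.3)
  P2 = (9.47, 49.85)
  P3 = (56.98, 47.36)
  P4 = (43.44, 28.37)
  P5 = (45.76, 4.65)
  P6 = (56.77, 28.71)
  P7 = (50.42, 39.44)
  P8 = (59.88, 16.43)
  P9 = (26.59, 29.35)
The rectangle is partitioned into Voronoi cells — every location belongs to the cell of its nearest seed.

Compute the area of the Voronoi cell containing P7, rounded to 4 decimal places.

1. box [0,67]×[0,70]: [(0, 0) (67, 0) (67, 70) (0, 70)]
2. ⊥bis P7·P0 via (55.385,21.405): [(0, 6.1576) (67, 24.6026) (67, 70) (0, 70)]  |A|=3659.5331
3. ⊥bis P7·P1 via (30.16,50.37): [(7.4083, 8.1971) (67, 24.6026) (67, 70) (40.7501, 70)]  |A|=2163.814
4. ⊥bis P7·P2 via (29.945,44.645): [(32.5057, 54.718) (21.6782, 12.1256) (67, 24.6026) (67, 70) (40.7501, 70)]  |A|=1881.1877
5. ⊥bis P7·P3 via (53.7,43.4): [(34.8312, 59.0287) (32.5057, 54.718) (21.6782, 12.1256) (67, 24.6026) (67, 32.3838)]  |A|=1132.1571
6. ⊥bis P7·P4 via (46.93,33.905): [(34.8312, 59.0287) (32.5057, 54.718) (29.9383, 44.6188) (63.2991, 23.5837) (67, 24.6026) (67, 32.3838)]  |A|=503.2808
7. ⊥bis P7·P5 via (48.09,22.045): [(34.8312, 59.0287) (32.5057, 54.718) (29.9383, 44.6188) (63.2991, 23.5837) (67, 24.6026) (67, 32.3838)]  |A|=503.2808
8. ⊥bis P7·P6 via (53.595,34.075): [(60.2228, 37.9973) (34.8312, 59.0287) (32.5057, 54.718) (29.9383, 44.6188) (50.0178, 31.958)]  |A|=365.8401
9. ⊥bis P7·P8 via (55.15,27.935): [(60.2228, 37.9973) (34.8312, 59.0287) (32.5057, 54.718) (29.9383, 44.6188) (50.0178, 31.958)]  |A|=365.8401
10. ⊥bis P7·P9 via (38.505,34.395): [(60.2228, 37.9973) (34.8312, 59.0287) (32.5057, 54.718) (31.5281, 50.8726) (35.7195, 40.9736) (50.0178, 31.958)]  |A|=344.8654
11. canonical 6-gon: [(60.2228, 37.9973) (34.8312, 59.0287) (32.5057, 54.718) (31.5281, 50.8726) (35.7195, 40.9736) (50.0178, 31.958)]
12. shoelace: 344.8654

Area of P7's cell: 344.8654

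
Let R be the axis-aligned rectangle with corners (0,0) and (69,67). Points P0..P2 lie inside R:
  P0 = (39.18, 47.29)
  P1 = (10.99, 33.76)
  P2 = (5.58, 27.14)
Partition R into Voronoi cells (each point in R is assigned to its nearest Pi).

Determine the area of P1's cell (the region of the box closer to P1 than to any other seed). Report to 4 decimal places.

1. box [0,69]×[0,67]: [(0, 0) (69, 0) (69, 67) (0, 67)]
2. ⊥bis P1·P0 via (25.085,40.525): [(0, 0) (44.5353, 0) (12.3781, 67) (0, 67)]  |A|=1906.599
3. ⊥bis P1·P2 via (8.285,30.45): [(0, 37.2207) (43.8834, 1.3583) (12.3781, 67) (0, 67)]  |A|=1059.669
4. canonical 4-gon: [(0, 37.2207) (43.8834, 1.3583) (12.3781, 67) (0, 67)]
5. shoelace: 1059.669

Area of P1's cell: 1059.6690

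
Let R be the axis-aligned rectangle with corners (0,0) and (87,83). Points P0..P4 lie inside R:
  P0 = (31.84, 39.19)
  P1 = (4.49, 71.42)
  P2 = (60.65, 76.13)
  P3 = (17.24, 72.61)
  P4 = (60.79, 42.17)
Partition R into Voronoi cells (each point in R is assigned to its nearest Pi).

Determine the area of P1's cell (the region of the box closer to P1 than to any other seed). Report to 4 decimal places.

1. box [0,87]×[0,83]: [(0, 0) (87, 0) (87, 83) (0, 83)]
2. ⊥bis P1·P0 via (18.165,55.305): [(0, 39.8904) (50.8016, 83) (0, 83)]  |A|=1095.0176
3. ⊥bis P1·P2 via (32.57,73.775): [(0, 39.8904) (33.059, 67.9439) (31.7963, 83) (0, 83)]  |A|=951.9453
4. ⊥bis P1·P3 via (10.865,72.015): [(0, 39.8904) (12.8459, 50.7913) (9.8397, 83) (0, 83)]  |A|=435.3532
5. ⊥bis P1·P4 via (32.64,56.795): [(0, 39.8904) (12.8459, 50.7913) (9.8397, 83) (0, 83)]  |A|=435.3532
6. canonical 4-gon: [(0, 39.8904) (12.8459, 50.7913) (9.8397, 83) (0, 83)]
7. shoelace: 435.3532

Area of P1's cell: 435.3532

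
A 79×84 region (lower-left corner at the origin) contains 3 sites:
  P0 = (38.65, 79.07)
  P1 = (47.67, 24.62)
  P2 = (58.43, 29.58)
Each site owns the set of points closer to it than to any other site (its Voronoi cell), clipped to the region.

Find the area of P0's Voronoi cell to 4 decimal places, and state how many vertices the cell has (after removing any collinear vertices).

1. box [0,79]×[0,84]: [(0, 0) (79, 0) (79, 84) (0, 84)]
2. ⊥bis P0·P1 via (43.16,51.845): [(0, 44.6953) (79, 57.7821) (79, 84) (0, 84)]  |A|=2588.1429
3. ⊥bis P0·P2 via (48.54,54.325): [(0, 44.6953) (41.751, 51.6116) (79, 66.4992) (79, 84) (0, 84)]  |A|=2425.7927
4. canonical 5-gon: [(0, 44.6953) (41.751, 51.6116) (79, 66.4992) (79, 84) (0, 84)]
5. shoelace: 2425.7927

Area of P0's cell: 2425.7927 (5 vertices)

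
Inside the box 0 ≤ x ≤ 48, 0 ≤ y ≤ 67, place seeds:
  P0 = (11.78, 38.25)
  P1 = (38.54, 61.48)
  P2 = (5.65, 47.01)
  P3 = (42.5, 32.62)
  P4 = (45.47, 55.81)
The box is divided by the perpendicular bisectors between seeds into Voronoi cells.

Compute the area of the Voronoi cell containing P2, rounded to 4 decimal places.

1. box [0,48]×[0,67]: [(0, 0) (48, 0) (48, 67) (0, 67)]
2. ⊥bis P2·P0 via (8.715,42.63): [(0, 36.5315) (43.5406, 67) (0, 67)]  |A|=663.3093
3. ⊥bis P2·P1 via (22.095,54.245): [(0, 36.5315) (22.8526, 52.5231) (16.4834, 67) (0, 67)]  |A|=467.4565
4. ⊥bis P2·P3 via (24.075,39.815): [(0, 36.5315) (22.8526, 52.5231) (16.4834, 67) (0, 67)]  |A|=467.4565
5. ⊥bis P2·P4 via (25.56,51.41): [(0, 36.5315) (22.8526, 52.5231) (16.4834, 67) (0, 67)]  |A|=467.4565
6. canonical 4-gon: [(0, 36.5315) (22.8526, 52.5231) (16.4834, 67) (0, 67)]
7. shoelace: 467.4565

Area of P2's cell: 467.4565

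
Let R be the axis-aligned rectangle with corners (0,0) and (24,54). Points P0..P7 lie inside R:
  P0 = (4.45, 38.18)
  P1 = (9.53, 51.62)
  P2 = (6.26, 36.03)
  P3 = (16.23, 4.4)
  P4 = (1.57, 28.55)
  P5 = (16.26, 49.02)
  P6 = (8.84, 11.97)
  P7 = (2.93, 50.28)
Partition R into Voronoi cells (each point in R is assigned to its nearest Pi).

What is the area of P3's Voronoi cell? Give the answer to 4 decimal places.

Area of P3's cell: 192.3144

1. box [0,24]×[0,54]: [(0, 0) (24, 0) (24, 54) (0, 54)]
2. ⊥bis P3·P0 via (10.34,21.29): [(0, 17.6842) (0, 0) (24, 0) (24, 26.0536)]  |A|=524.8533
3. ⊥bis P3·P1 via (12.88,28.01): [(0, 17.6842) (0, 0) (24, 0) (24, 26.0536)]  |A|=524.8533
4. ⊥bis P3·P2 via (11.245,20.215): [(0, 16.6705) (0, 0) (24, 0) (24, 24.2355)]  |A|=490.8716
5. ⊥bis P3·P4 via (8.9,16.475): [(19.1828, 22.717) (0, 11.0723) (0, 0) (24, 0) (24, 24.2355)]  |A|=437.1776
6. ⊥bis P3·P5 via (16.245,26.71): [(19.1828, 22.717) (0, 11.0723) (0, 0) (24, 0) (24, 24.2355)]  |A|=437.1776
7. ⊥bis P3·P6 via (12.535,8.185): [(4.1506, 0) (24, 0) (24, 19.3774)]  |A|=192.3144
8. ⊥bis P3·P7 via (9.58,27.34): [(4.1506, 0) (24, 0) (24, 19.3774)]  |A|=192.3144
9. canonical 3-gon: [(4.1506, 0) (24, 0) (24, 19.3774)]
10. shoelace: 192.3144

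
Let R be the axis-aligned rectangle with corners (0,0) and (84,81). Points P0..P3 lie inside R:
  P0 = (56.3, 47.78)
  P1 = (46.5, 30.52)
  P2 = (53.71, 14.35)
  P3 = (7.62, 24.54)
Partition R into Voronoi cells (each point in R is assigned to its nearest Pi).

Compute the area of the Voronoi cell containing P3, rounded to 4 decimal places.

1. box [0,84]×[0,81]: [(0, 0) (84, 0) (84, 81) (0, 81)]
2. ⊥bis P3·P0 via (31.96,36.16): [(0, 0) (49.2229, 0) (10.5532, 81) (0, 81)]  |A|=2420.9336
3. ⊥bis P3·P1 via (27.06,27.53): [(0, 0) (31.2943, 0) (22.7728, 55.4042) (10.5532, 81) (0, 81)]  |A|=1924.2737
4. ⊥bis P3·P2 via (30.665,19.445): [(0, 0) (26.3659, 0) (29.2724, 13.146) (22.7728, 55.4042) (10.5532, 81) (0, 81)]  |A|=1891.8795
5. canonical 6-gon: [(0, 0) (26.3659, 0) (29.2724, 13.146) (22.7728, 55.4042) (10.5532, 81) (0, 81)]
6. shoelace: 1891.8795

Area of P3's cell: 1891.8795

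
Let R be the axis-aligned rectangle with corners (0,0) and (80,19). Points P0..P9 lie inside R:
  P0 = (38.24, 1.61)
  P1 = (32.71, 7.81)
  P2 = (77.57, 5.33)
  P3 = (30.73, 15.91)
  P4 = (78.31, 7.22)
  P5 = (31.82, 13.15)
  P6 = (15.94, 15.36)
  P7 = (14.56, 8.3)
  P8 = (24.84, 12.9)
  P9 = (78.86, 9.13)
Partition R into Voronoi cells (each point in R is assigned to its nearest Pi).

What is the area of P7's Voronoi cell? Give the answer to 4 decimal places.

1. box [0,80]×[0,19]: [(0, 0) (80, 0) (80, 19) (0, 19)]
2. ⊥bis P7·P0 via (26.4,4.955): [(0, 0) (25.0001, 0) (30.3679, 19) (0, 19)]  |A|=525.9967
3. ⊥bis P7·P1 via (23.635,8.055): [(0, 0) (23.4175, 0) (23.9305, 19) (0, 19)]  |A|=449.8062
4. ⊥bis P7·P2 via (46.065,6.815): [(0, 0) (23.4175, 0) (23.9305, 19) (0, 19)]  |A|=449.8062
5. ⊥bis P7·P3 via (22.645,12.105): [(0, 0) (23.4175, 0) (23.6847, 9.8958) (19.4, 19) (0, 19)]  |A|=429.1832
6. ⊥bis P7·P4 via (46.435,7.76): [(0, 0) (23.4175, 0) (23.6847, 9.8958) (19.4, 19) (0, 19)]  |A|=429.1832
7. ⊥bis P7·P5 via (23.19,10.725): [(0, 0) (23.4175, 0) (23.6618, 9.0461) (23.0352, 11.2759) (19.4, 19) (0, 19)]  |A|=428.8915
8. ⊥bis P7·P6 via (15.25,11.83): [(0, 14.8109) (0, 0) (23.4175, 0) (23.6618, 9.0461) (23.3229, 10.252)]  |A|=294.4347
9. ⊥bis P7·P8 via (19.7,10.6): [(19.5234, 10.9947) (0, 14.8109) (0, 0) (23.4175, 0) (23.4759, 2.1617)]  |A|=277.8434
10. ⊥bis P7·P9 via (46.71,8.715): [(19.5234, 10.9947) (0, 14.8109) (0, 0) (23.4175, 0) (23.4759, 2.1617)]  |A|=277.8434
11. canonical 5-gon: [(19.5234, 10.9947) (0, 14.8109) (0, 0) (23.4175, 0) (23.4759, 2.1617)]
12. shoelace: 277.8434

Area of P7's cell: 277.8434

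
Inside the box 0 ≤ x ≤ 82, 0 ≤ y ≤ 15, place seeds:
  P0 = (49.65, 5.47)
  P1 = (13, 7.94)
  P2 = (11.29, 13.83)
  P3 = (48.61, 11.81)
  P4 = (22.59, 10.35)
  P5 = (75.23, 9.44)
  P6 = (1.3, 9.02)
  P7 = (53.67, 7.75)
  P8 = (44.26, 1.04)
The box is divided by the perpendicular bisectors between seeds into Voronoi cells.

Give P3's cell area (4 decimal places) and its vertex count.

1. box [0,82]×[0,15]: [(0, 0) (82, 0) (82, 15) (0, 15)]
2. ⊥bis P3·P0 via (49.13,8.64): [(0, 0.5808) (82, 14.0319) (82, 15) (0, 15)]  |A|=630.8775
3. ⊥bis P3·P1 via (30.805,9.875): [(31.2578, 5.7083) (82, 14.0319) (82, 15) (30.248, 15)]  |A|=264.9934
4. ⊥bis P3·P2 via (29.95,12.82): [(31.2578, 5.7083) (82, 14.0319) (82, 15) (30.248, 15)]  |A|=264.9934
5. ⊥bis P3·P4 via (35.6,11.08): [(35.8591, 6.4631) (82, 14.0319) (82, 15) (35.38, 15)]  |A|=221.3298
6. ⊥bis P3·P5 via (61.92,10.625): [(35.8591, 6.4631) (61.9302, 10.7397) (62.3095, 15) (35.38, 15)]  |A|=169.6717
7. ⊥bis P3·P6 via (24.955,10.415): [(35.8591, 6.4631) (61.9302, 10.7397) (62.3095, 15) (35.38, 15)]  |A|=169.6717
8. ⊥bis P3·P7 via (51.14,9.78): [(35.8591, 6.4631) (50.3913, 8.8469) (55.3284, 15) (35.38, 15)]  |A|=123.9734
9. ⊥bis P3·P8 via (46.435,6.425): [(35.616, 10.7948) (43.3133, 7.6858) (50.3913, 8.8469) (55.3284, 15) (35.38, 15)]  |A|=107.6799
10. canonical 5-gon: [(35.616, 10.7948) (43.3133, 7.6858) (50.3913, 8.8469) (55.3284, 15) (35.38, 15)]
11. shoelace: 107.6799

Area of P3's cell: 107.6799 (5 vertices)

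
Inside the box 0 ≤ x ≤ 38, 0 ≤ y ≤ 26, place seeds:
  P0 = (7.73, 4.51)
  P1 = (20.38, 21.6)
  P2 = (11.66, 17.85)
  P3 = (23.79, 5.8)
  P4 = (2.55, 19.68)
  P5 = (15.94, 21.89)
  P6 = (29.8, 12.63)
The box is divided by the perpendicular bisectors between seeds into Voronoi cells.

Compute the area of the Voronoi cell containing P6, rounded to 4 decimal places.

Area of P6's cell: 243.4421

1. box [0,38]×[0,26]: [(0, 0) (38, 0) (38, 26) (0, 26)]
2. ⊥bis P6·P0 via (18.765,8.57): [(21.9181, 0) (38, 0) (38, 26) (12.3521, 26)]  |A|=542.4871
3. ⊥bis P6·P1 via (25.09,17.115): [(18.2601, 9.9424) (21.9181, 0) (38, 0) (38, 26) (33.5506, 26)]  |A|=372.2895
4. ⊥bis P6·P2 via (20.73,15.24): [(19.615, 11.3654) (18.7906, 8.5004) (21.9181, 0) (38, 0) (38, 26) (33.5506, 26)]  |A|=370.9351
5. ⊥bis P6·P3 via (26.795,9.215): [(21.7743, 13.6329) (37.2673, 0) (38, 0) (38, 26) (33.5506, 26)]  |A|=243.4421
6. ⊥bis P6·P4 via (16.175,16.155): [(21.7743, 13.6329) (37.2673, 0) (38, 0) (38, 26) (33.5506, 26)]  |A|=243.4421
7. ⊥bis P6·P5 via (22.87,17.26): [(21.7743, 13.6329) (37.2673, 0) (38, 0) (38, 26) (33.5506, 26)]  |A|=243.4421
8. canonical 5-gon: [(21.7743, 13.6329) (37.2673, 0) (38, 0) (38, 26) (33.5506, 26)]
9. shoelace: 243.4421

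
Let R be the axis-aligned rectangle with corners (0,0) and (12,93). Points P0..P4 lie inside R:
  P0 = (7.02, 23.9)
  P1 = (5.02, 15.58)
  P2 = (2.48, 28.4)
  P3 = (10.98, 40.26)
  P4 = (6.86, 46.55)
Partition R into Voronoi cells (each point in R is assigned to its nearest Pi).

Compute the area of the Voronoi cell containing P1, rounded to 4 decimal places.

Area of P1's cell: 236.9377

1. box [0,12]×[0,93]: [(0, 0) (12, 0) (12, 93) (0, 93)]
2. ⊥bis P1·P0 via (6.02,19.74): [(0, 21.1871) (0, 0) (12, 0) (12, 18.3025)]  |A|=236.9377
3. ⊥bis P1·P2 via (3.75,21.99): [(0, 21.1871) (0, 0) (12, 0) (12, 18.3025)]  |A|=236.9377
4. ⊥bis P1·P3 via (8,27.92): [(0, 21.1871) (0, 0) (12, 0) (12, 18.3025)]  |A|=236.9377
5. ⊥bis P1·P4 via (5.94,31.065): [(0, 21.1871) (0, 0) (12, 0) (12, 18.3025)]  |A|=236.9377
6. canonical 4-gon: [(0, 21.1871) (0, 0) (12, 0) (12, 18.3025)]
7. shoelace: 236.9377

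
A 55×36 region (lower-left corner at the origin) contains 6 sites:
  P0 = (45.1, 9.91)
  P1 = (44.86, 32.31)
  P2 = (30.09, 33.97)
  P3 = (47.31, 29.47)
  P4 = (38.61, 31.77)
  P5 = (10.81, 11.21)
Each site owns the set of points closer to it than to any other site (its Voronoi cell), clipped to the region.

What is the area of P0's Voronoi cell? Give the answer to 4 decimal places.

Area of P0's cell: 516.5974

1. box [0,55]×[0,36]: [(0, 0) (55, 0) (55, 36) (0, 36)]
2. ⊥bis P0·P1 via (44.98,21.11): [(0, 20.6281) (0, 0) (55, 0) (55, 21.2174)]  |A|=1150.7493
3. ⊥bis P0·P2 via (37.595,21.94): [(36.1123, 21.015) (2.4267, 0) (55, 0) (55, 21.2174)]  |A|=752.7877
4. ⊥bis P0·P3 via (46.205,19.69): [(35.8617, 20.8586) (2.4267, 0) (55, 0) (55, 18.6963)]  |A|=727.2121
5. ⊥bis P0·P4 via (41.855,20.84): [(40.2484, 20.363) (30.3626, 17.428) (2.4267, 0) (55, 0) (55, 18.6963)]  |A|=718.3248
6. ⊥bis P0·P5 via (27.955,10.56): [(40.2484, 20.363) (30.3626, 17.428) (28.1634, 16.056) (27.5547, 0) (55, 0) (55, 18.6963)]  |A|=516.5974
7. canonical 6-gon: [(40.2484, 20.363) (30.3626, 17.428) (28.1634, 16.056) (27.5547, 0) (55, 0) (55, 18.6963)]
8. shoelace: 516.5974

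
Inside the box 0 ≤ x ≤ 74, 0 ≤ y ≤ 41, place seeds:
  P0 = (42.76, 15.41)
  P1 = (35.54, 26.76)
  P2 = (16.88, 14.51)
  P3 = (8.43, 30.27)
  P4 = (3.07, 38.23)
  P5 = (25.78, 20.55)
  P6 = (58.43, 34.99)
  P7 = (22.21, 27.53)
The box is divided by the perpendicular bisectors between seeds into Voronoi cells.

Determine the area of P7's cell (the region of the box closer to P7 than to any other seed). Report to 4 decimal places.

1. box [0,74]×[0,41]: [(0, 0) (74, 0) (74, 41) (0, 41)]
2. ⊥bis P7·P0 via (32.485,21.47): [(0, 0) (19.8224, 0) (44.0034, 41) (0, 41)]  |A|=1308.4294
3. ⊥bis P7·P1 via (28.875,27.145): [(0, 0) (19.8224, 0) (28.1196, 14.0683) (29.6753, 41) (0, 41)]  |A|=1115.4896
4. ⊥bis P7·P2 via (19.545,21.02): [(0, 29.0211) (28.3138, 17.4303) (29.6753, 41) (0, 41)]  |A|=519.303
5. ⊥bis P7·P3 via (15.32,28.9): [(14.1891, 23.2125) (28.3138, 17.4303) (29.6753, 41) (17.726, 41)]  |A|=276.6685
6. ⊥bis P7·P4 via (12.64,32.88): [(14.1891, 23.2125) (28.3138, 17.4303) (29.6753, 41) (17.726, 41)]  |A|=276.6685
7. ⊥bis P7·P5 via (23.995,24.04): [(14.1891, 23.2125) (18.737, 21.3508) (28.8387, 26.5174) (29.6753, 41) (17.726, 41)]  |A|=232.1269
8. ⊥bis P7·P6 via (40.32,31.26): [(14.1891, 23.2125) (18.737, 21.3508) (28.8387, 26.5174) (29.6753, 41) (17.726, 41)]  |A|=232.1269
9. canonical 5-gon: [(14.1891, 23.2125) (18.737, 21.3508) (28.8387, 26.5174) (29.6753, 41) (17.726, 41)]
10. shoelace: 232.1269

Area of P7's cell: 232.1269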